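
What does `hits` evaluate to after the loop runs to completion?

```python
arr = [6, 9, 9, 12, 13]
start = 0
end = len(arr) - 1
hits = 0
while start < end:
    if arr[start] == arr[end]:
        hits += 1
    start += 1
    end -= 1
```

Let's trace through this code step by step.

Initialize: arr = [6, 9, 9, 12, 13]
Initialize: start = 0
Initialize: end = 4
Initialize: hits = 0
Entering loop: while start < end:
After iteration 1: start = 1, end = 3, hits = 0
After iteration 2: start = 2, end = 2, hits = 0
Loop ends.

Final answer: 0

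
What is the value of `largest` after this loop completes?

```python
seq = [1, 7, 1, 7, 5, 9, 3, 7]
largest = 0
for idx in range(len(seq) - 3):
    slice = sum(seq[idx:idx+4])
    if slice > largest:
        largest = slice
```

Let's trace through this code step by step.

Initialize: seq = [1, 7, 1, 7, 5, 9, 3, 7]
Initialize: largest = 0
Entering loop: for idx in range(len(seq) - 3):
After iteration 1: idx = 0, largest = 16, slice = 16
After iteration 2: idx = 1, largest = 20, slice = 20
After iteration 3: idx = 2, largest = 22, slice = 22
After iteration 4: idx = 3, largest = 24, slice = 24
After iteration 5: idx = 4, largest = 24, slice = 24
Loop ends.

Final answer: 24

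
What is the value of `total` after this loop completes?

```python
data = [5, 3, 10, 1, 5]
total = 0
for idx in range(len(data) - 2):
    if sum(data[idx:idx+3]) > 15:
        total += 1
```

Let's trace through this code step by step.

Initialize: data = [5, 3, 10, 1, 5]
Initialize: total = 0
Entering loop: for idx in range(len(data) - 2):
After iteration 1: idx = 0, total = 1
After iteration 2: idx = 1, total = 1
After iteration 3: idx = 2, total = 2
Loop ends.

Final answer: 2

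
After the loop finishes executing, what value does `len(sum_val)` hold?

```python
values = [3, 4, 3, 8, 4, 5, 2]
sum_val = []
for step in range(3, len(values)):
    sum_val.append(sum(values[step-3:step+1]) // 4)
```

Let's trace through this code step by step.

Initialize: values = [3, 4, 3, 8, 4, 5, 2]
Initialize: sum_val = []
Entering loop: for step in range(3, len(values)):
After iteration 1: step = 3, sum_val = [4]
After iteration 2: step = 4, sum_val = [4, 4]
After iteration 3: step = 5, sum_val = [4, 4, 5]
After iteration 4: step = 6, sum_val = [4, 4, 5, 4]
Loop ends.
len(sum_val) = 4

Final answer: 4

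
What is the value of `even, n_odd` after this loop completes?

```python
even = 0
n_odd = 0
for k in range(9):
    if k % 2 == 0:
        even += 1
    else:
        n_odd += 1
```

Let's trace through this code step by step.

Initialize: even = 0
Initialize: n_odd = 0
Entering loop: for k in range(9):
After iteration 1: k = 0, even = 1, n_odd = 0
After iteration 2: k = 1, even = 1, n_odd = 1
After iteration 3: k = 2, even = 2, n_odd = 1
After iteration 4: k = 3, even = 2, n_odd = 2
After iteration 5: k = 4, even = 3, n_odd = 2
After iteration 6: k = 5, even = 3, n_odd = 3
After iteration 7: k = 6, even = 4, n_odd = 3
After iteration 8: k = 7, even = 4, n_odd = 4
After iteration 9: k = 8, even = 5, n_odd = 4
Loop ends.

Final answer: 5, 4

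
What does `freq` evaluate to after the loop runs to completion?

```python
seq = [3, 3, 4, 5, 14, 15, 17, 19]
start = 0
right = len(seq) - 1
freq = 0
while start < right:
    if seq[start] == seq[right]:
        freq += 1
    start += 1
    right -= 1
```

Let's trace through this code step by step.

Initialize: seq = [3, 3, 4, 5, 14, 15, 17, 19]
Initialize: start = 0
Initialize: right = 7
Initialize: freq = 0
Entering loop: while start < right:
After iteration 1: start = 1, right = 6, freq = 0
After iteration 2: start = 2, right = 5, freq = 0
After iteration 3: start = 3, right = 4, freq = 0
After iteration 4: start = 4, right = 3, freq = 0
Loop ends.

Final answer: 0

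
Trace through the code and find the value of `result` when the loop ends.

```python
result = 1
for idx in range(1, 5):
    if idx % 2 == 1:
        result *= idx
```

Let's trace through this code step by step.

Initialize: result = 1
Entering loop: for idx in range(1, 5):
After iteration 1: idx = 1, result = 1
After iteration 2: idx = 2, result = 1
After iteration 3: idx = 3, result = 3
After iteration 4: idx = 4, result = 3
Loop ends.

Final answer: 3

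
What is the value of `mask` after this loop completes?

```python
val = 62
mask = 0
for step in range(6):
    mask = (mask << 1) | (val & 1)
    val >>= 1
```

Let's trace through this code step by step.

Initialize: val = 62
Initialize: mask = 0
Entering loop: for step in range(6):
After iteration 1: step = 0, val = 31, mask = 0
After iteration 2: step = 1, val = 15, mask = 1
After iteration 3: step = 2, val = 7, mask = 3
After iteration 4: step = 3, val = 3, mask = 7
After iteration 5: step = 4, val = 1, mask = 15
After iteration 6: step = 5, val = 0, mask = 31
Loop ends.

Final answer: 31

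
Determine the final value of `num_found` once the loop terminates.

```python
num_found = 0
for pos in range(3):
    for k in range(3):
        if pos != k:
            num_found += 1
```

Let's trace through this code step by step.

Initialize: num_found = 0
Entering loop: for pos in range(3):
After iteration 1: pos = 0, num_found = 2
After iteration 2: pos = 1, num_found = 4
After iteration 3: pos = 2, num_found = 6
Loop ends.

Final answer: 6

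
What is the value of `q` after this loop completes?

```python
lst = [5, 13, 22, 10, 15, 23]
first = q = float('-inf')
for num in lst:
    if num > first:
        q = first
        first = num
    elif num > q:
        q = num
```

Let's trace through this code step by step.

Initialize: lst = [5, 13, 22, 10, 15, 23]
Initialize: first = -inf
Initialize: q = -inf
Entering loop: for num in lst:
After iteration 1: num = 5, first = 5, q = -inf
After iteration 2: num = 13, first = 13, q = 5
After iteration 3: num = 22, first = 22, q = 13
After iteration 4: num = 10, first = 22, q = 13
After iteration 5: num = 15, first = 22, q = 15
After iteration 6: num = 23, first = 23, q = 22
Loop ends.

Final answer: 22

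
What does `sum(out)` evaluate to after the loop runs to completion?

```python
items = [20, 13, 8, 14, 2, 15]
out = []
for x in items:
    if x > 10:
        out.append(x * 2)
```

Let's trace through this code step by step.

Initialize: items = [20, 13, 8, 14, 2, 15]
Initialize: out = []
Entering loop: for x in items:
After iteration 1: x = 20, out = [40]
After iteration 2: x = 13, out = [40, 26]
After iteration 3: x = 8, out = [40, 26]
After iteration 4: x = 14, out = [40, 26, 28]
After iteration 5: x = 2, out = [40, 26, 28]
After iteration 6: x = 15, out = [40, 26, 28, 30]
Loop ends.
sum(out) = 124

Final answer: 124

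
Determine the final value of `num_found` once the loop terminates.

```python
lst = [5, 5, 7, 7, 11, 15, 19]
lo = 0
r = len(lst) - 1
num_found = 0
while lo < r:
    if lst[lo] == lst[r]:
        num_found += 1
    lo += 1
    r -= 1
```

Let's trace through this code step by step.

Initialize: lst = [5, 5, 7, 7, 11, 15, 19]
Initialize: lo = 0
Initialize: r = 6
Initialize: num_found = 0
Entering loop: while lo < r:
After iteration 1: lo = 1, r = 5, num_found = 0
After iteration 2: lo = 2, r = 4, num_found = 0
After iteration 3: lo = 3, r = 3, num_found = 0
Loop ends.

Final answer: 0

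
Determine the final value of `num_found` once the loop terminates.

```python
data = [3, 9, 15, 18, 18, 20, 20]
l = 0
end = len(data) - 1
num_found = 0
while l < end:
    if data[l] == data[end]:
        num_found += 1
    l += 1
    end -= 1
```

Let's trace through this code step by step.

Initialize: data = [3, 9, 15, 18, 18, 20, 20]
Initialize: l = 0
Initialize: end = 6
Initialize: num_found = 0
Entering loop: while l < end:
After iteration 1: l = 1, end = 5, num_found = 0
After iteration 2: l = 2, end = 4, num_found = 0
After iteration 3: l = 3, end = 3, num_found = 0
Loop ends.

Final answer: 0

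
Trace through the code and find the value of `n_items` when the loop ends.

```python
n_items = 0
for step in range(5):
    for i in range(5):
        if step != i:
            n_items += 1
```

Let's trace through this code step by step.

Initialize: n_items = 0
Entering loop: for step in range(5):
After iteration 1: step = 0, n_items = 4
After iteration 2: step = 1, n_items = 8
After iteration 3: step = 2, n_items = 12
After iteration 4: step = 3, n_items = 16
After iteration 5: step = 4, n_items = 20
Loop ends.

Final answer: 20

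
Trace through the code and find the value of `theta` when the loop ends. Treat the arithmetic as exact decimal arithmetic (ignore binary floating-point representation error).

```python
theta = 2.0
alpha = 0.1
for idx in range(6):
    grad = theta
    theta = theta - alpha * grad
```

Let's trace through this code step by step.

Initialize: theta = 2.0
Initialize: alpha = 0.1
Entering loop: for idx in range(6):
After iteration 1: idx = 0, theta = 1.8, grad = 2.0
After iteration 2: idx = 1, theta = 1.62, grad = 1.8
After iteration 3: idx = 2, theta = 1.458, grad = 1.62
After iteration 4: idx = 3, theta = 1.3122, grad = 1.458
After iteration 5: idx = 4, theta = 1.18098, grad = 1.3122
After iteration 6: idx = 5, theta = 1.062882, grad = 1.18098
Loop ends.

Final answer: 1.062882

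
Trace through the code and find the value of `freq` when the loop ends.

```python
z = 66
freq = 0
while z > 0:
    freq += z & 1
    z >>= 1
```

Let's trace through this code step by step.

Initialize: z = 66
Initialize: freq = 0
Entering loop: while z > 0:
After iteration 1: z = 33, freq = 0
After iteration 2: z = 16, freq = 1
After iteration 3: z = 8, freq = 1
After iteration 4: z = 4, freq = 1
After iteration 5: z = 2, freq = 1
After iteration 6: z = 1, freq = 1
After iteration 7: z = 0, freq = 2
Loop ends.

Final answer: 2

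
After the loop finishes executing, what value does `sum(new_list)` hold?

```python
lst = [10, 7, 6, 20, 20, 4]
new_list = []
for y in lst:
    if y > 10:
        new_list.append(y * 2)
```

Let's trace through this code step by step.

Initialize: lst = [10, 7, 6, 20, 20, 4]
Initialize: new_list = []
Entering loop: for y in lst:
After iteration 1: y = 10, new_list = []
After iteration 2: y = 7, new_list = []
After iteration 3: y = 6, new_list = []
After iteration 4: y = 20, new_list = [40]
After iteration 5: y = 20, new_list = [40, 40]
After iteration 6: y = 4, new_list = [40, 40]
Loop ends.
sum(new_list) = 80

Final answer: 80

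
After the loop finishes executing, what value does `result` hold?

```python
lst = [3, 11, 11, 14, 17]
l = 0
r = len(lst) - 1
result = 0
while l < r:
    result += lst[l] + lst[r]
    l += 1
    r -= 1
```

Let's trace through this code step by step.

Initialize: lst = [3, 11, 11, 14, 17]
Initialize: l = 0
Initialize: r = 4
Initialize: result = 0
Entering loop: while l < r:
After iteration 1: l = 1, r = 3, result = 20
After iteration 2: l = 2, r = 2, result = 45
Loop ends.

Final answer: 45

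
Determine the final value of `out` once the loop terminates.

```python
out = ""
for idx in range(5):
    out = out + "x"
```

Let's trace through this code step by step.

Initialize: out = ''
Entering loop: for idx in range(5):
After iteration 1: idx = 0, out = 'x'
After iteration 2: idx = 1, out = 'xx'
After iteration 3: idx = 2, out = 'xxx'
After iteration 4: idx = 3, out = 'xxxx'
After iteration 5: idx = 4, out = 'xxxxx'
Loop ends.

Final answer: 'xxxxx'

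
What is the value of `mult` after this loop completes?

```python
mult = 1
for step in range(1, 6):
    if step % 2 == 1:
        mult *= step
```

Let's trace through this code step by step.

Initialize: mult = 1
Entering loop: for step in range(1, 6):
After iteration 1: step = 1, mult = 1
After iteration 2: step = 2, mult = 1
After iteration 3: step = 3, mult = 3
After iteration 4: step = 4, mult = 3
After iteration 5: step = 5, mult = 15
Loop ends.

Final answer: 15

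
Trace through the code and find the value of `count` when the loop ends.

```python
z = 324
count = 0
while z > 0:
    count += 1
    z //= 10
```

Let's trace through this code step by step.

Initialize: z = 324
Initialize: count = 0
Entering loop: while z > 0:
After iteration 1: z = 32, count = 1
After iteration 2: z = 3, count = 2
After iteration 3: z = 0, count = 3
Loop ends.

Final answer: 3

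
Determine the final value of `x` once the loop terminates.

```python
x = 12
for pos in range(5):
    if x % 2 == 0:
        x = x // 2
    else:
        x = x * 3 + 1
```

Let's trace through this code step by step.

Initialize: x = 12
Entering loop: for pos in range(5):
After iteration 1: pos = 0, x = 6
After iteration 2: pos = 1, x = 3
After iteration 3: pos = 2, x = 10
After iteration 4: pos = 3, x = 5
After iteration 5: pos = 4, x = 16
Loop ends.

Final answer: 16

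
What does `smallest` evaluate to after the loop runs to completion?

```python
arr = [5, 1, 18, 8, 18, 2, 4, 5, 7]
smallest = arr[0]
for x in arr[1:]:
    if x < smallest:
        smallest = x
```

Let's trace through this code step by step.

Initialize: arr = [5, 1, 18, 8, 18, 2, 4, 5, 7]
Initialize: smallest = 5
Entering loop: for x in arr[1:]:
After iteration 1: x = 1, smallest = 1
After iteration 2: x = 18, smallest = 1
After iteration 3: x = 8, smallest = 1
After iteration 4: x = 18, smallest = 1
After iteration 5: x = 2, smallest = 1
After iteration 6: x = 4, smallest = 1
After iteration 7: x = 5, smallest = 1
After iteration 8: x = 7, smallest = 1
Loop ends.

Final answer: 1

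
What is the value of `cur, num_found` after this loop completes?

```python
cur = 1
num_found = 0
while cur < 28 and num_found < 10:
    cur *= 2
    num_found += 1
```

Let's trace through this code step by step.

Initialize: cur = 1
Initialize: num_found = 0
Entering loop: while cur < 28 and num_found < 10:
After iteration 1: cur = 2, num_found = 1
After iteration 2: cur = 4, num_found = 2
After iteration 3: cur = 8, num_found = 3
After iteration 4: cur = 16, num_found = 4
After iteration 5: cur = 32, num_found = 5
Loop ends.

Final answer: 32, 5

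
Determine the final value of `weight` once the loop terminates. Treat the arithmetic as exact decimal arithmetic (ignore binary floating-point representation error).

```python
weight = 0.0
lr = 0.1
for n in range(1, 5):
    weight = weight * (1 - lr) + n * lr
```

Let's trace through this code step by step.

Initialize: weight = 0.0
Initialize: lr = 0.1
Entering loop: for n in range(1, 5):
After iteration 1: n = 1, weight = 0.1
After iteration 2: n = 2, weight = 0.29
After iteration 3: n = 3, weight = 0.561
After iteration 4: n = 4, weight = 0.9049
Loop ends.

Final answer: 0.9049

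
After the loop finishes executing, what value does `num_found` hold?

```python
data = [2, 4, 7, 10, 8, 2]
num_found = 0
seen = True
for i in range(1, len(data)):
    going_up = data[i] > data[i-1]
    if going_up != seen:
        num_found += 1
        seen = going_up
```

Let's trace through this code step by step.

Initialize: data = [2, 4, 7, 10, 8, 2]
Initialize: num_found = 0
Initialize: seen = True
Entering loop: for i in range(1, len(data)):
After iteration 1: i = 1, num_found = 0, seen = True, going_up = True
After iteration 2: i = 2, num_found = 0, seen = True, going_up = True
After iteration 3: i = 3, num_found = 0, seen = True, going_up = True
After iteration 4: i = 4, num_found = 1, seen = False, going_up = False
After iteration 5: i = 5, num_found = 1, seen = False, going_up = False
Loop ends.

Final answer: 1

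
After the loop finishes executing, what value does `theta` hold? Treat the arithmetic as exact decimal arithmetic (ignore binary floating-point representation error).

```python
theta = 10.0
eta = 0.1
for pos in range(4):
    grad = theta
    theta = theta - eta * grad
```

Let's trace through this code step by step.

Initialize: theta = 10.0
Initialize: eta = 0.1
Entering loop: for pos in range(4):
After iteration 1: pos = 0, theta = 9.0, grad = 10.0
After iteration 2: pos = 1, theta = 8.1, grad = 9.0
After iteration 3: pos = 2, theta = 7.29, grad = 8.1
After iteration 4: pos = 3, theta = 6.561, grad = 7.29
Loop ends.

Final answer: 6.561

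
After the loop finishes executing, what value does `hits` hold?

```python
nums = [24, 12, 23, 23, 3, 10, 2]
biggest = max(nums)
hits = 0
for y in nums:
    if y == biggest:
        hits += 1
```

Let's trace through this code step by step.

Initialize: nums = [24, 12, 23, 23, 3, 10, 2]
Initialize: biggest = 24
Initialize: hits = 0
Entering loop: for y in nums:
After iteration 1: y = 24, hits = 1
After iteration 2: y = 12, hits = 1
After iteration 3: y = 23, hits = 1
After iteration 4: y = 23, hits = 1
After iteration 5: y = 3, hits = 1
After iteration 6: y = 10, hits = 1
After iteration 7: y = 2, hits = 1
Loop ends.

Final answer: 1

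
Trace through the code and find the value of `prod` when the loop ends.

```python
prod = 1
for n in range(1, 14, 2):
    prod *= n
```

Let's trace through this code step by step.

Initialize: prod = 1
Entering loop: for n in range(1, 14, 2):
After iteration 1: n = 1, prod = 1
After iteration 2: n = 3, prod = 3
After iteration 3: n = 5, prod = 15
After iteration 4: n = 7, prod = 105
After iteration 5: n = 9, prod = 945
After iteration 6: n = 11, prod = 10395
After iteration 7: n = 13, prod = 135135
Loop ends.

Final answer: 135135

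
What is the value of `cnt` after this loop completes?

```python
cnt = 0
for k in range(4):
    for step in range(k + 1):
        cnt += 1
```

Let's trace through this code step by step.

Initialize: cnt = 0
Entering loop: for k in range(4):
After iteration 1: k = 0, cnt = 1, step = 0
After iteration 2: k = 1, cnt = 3, step = 1
After iteration 3: k = 2, cnt = 6, step = 2
After iteration 4: k = 3, cnt = 10, step = 3
Loop ends.

Final answer: 10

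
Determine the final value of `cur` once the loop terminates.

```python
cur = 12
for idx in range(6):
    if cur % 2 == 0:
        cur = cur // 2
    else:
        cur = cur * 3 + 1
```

Let's trace through this code step by step.

Initialize: cur = 12
Entering loop: for idx in range(6):
After iteration 1: idx = 0, cur = 6
After iteration 2: idx = 1, cur = 3
After iteration 3: idx = 2, cur = 10
After iteration 4: idx = 3, cur = 5
After iteration 5: idx = 4, cur = 16
After iteration 6: idx = 5, cur = 8
Loop ends.

Final answer: 8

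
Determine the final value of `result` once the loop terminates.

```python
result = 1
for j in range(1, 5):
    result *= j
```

Let's trace through this code step by step.

Initialize: result = 1
Entering loop: for j in range(1, 5):
After iteration 1: j = 1, result = 1
After iteration 2: j = 2, result = 2
After iteration 3: j = 3, result = 6
After iteration 4: j = 4, result = 24
Loop ends.

Final answer: 24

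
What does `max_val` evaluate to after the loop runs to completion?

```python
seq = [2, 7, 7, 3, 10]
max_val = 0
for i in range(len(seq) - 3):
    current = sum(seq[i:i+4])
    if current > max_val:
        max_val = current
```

Let's trace through this code step by step.

Initialize: seq = [2, 7, 7, 3, 10]
Initialize: max_val = 0
Entering loop: for i in range(len(seq) - 3):
After iteration 1: i = 0, max_val = 19, current = 19
After iteration 2: i = 1, max_val = 27, current = 27
Loop ends.

Final answer: 27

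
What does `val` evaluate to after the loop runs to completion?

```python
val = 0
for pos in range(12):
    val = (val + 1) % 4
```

Let's trace through this code step by step.

Initialize: val = 0
Entering loop: for pos in range(12):
After iteration 1: pos = 0, val = 1
After iteration 2: pos = 1, val = 2
After iteration 3: pos = 2, val = 3
After iteration 4: pos = 3, val = 0
After iteration 5: pos = 4, val = 1
After iteration 6: pos = 5, val = 2
After iteration 7: pos = 6, val = 3
After iteration 8: pos = 7, val = 0
After iteration 9: pos = 8, val = 1
After iteration 10: pos = 9, val = 2
After iteration 11: pos = 10, val = 3
After iteration 12: pos = 11, val = 0
Loop ends.

Final answer: 0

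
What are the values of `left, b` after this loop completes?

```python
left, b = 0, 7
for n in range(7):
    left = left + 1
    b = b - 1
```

Let's trace through this code step by step.

Initialize: left = 0
Initialize: b = 7
Entering loop: for n in range(7):
After iteration 1: n = 0, left = 1, b = 6
After iteration 2: n = 1, left = 2, b = 5
After iteration 3: n = 2, left = 3, b = 4
After iteration 4: n = 3, left = 4, b = 3
After iteration 5: n = 4, left = 5, b = 2
After iteration 6: n = 5, left = 6, b = 1
After iteration 7: n = 6, left = 7, b = 0
Loop ends.

Final answer: 7, 0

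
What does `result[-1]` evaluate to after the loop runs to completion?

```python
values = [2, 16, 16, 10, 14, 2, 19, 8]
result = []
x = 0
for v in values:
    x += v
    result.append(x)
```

Let's trace through this code step by step.

Initialize: values = [2, 16, 16, 10, 14, 2, 19, 8]
Initialize: result = []
Initialize: x = 0
Entering loop: for v in values:
After iteration 1: v = 2, result = [2], x = 2
After iteration 2: v = 16, result = [2, 18], x = 18
After iteration 3: v = 16, result = [2, 18, 34], x = 34
After iteration 4: v = 10, result = [2, 18, 34, 44], x = 44
After iteration 5: v = 14, result = [2, 18, 34, 44, 58], x = 58
After iteration 6: v = 2, result = [2, 18, 34, 44, 58, 60], x = 60
After iteration 7: v = 19, result = [2, 18, 34, 44, 58, 60, 79], x = 79
After iteration 8: v = 8, result = [2, 18, 34, 44, 58, 60, 79, 87], x = 87
Loop ends.
result[-1] = 87

Final answer: 87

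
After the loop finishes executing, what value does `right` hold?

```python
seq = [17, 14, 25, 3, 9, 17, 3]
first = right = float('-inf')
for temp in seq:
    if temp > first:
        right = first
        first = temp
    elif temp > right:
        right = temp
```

Let's trace through this code step by step.

Initialize: seq = [17, 14, 25, 3, 9, 17, 3]
Initialize: first = -inf
Initialize: right = -inf
Entering loop: for temp in seq:
After iteration 1: temp = 17, first = 17, right = -inf
After iteration 2: temp = 14, first = 17, right = 14
After iteration 3: temp = 25, first = 25, right = 17
After iteration 4: temp = 3, first = 25, right = 17
After iteration 5: temp = 9, first = 25, right = 17
After iteration 6: temp = 17, first = 25, right = 17
After iteration 7: temp = 3, first = 25, right = 17
Loop ends.

Final answer: 17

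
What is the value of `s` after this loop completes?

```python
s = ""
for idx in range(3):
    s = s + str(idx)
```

Let's trace through this code step by step.

Initialize: s = ''
Entering loop: for idx in range(3):
After iteration 1: idx = 0, s = '0'
After iteration 2: idx = 1, s = '01'
After iteration 3: idx = 2, s = '012'
Loop ends.

Final answer: '012'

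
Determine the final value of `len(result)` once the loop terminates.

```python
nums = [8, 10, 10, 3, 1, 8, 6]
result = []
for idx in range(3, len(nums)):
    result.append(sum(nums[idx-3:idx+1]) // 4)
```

Let's trace through this code step by step.

Initialize: nums = [8, 10, 10, 3, 1, 8, 6]
Initialize: result = []
Entering loop: for idx in range(3, len(nums)):
After iteration 1: idx = 3, result = [7]
After iteration 2: idx = 4, result = [7, 6]
After iteration 3: idx = 5, result = [7, 6, 5]
After iteration 4: idx = 6, result = [7, 6, 5, 4]
Loop ends.
len(result) = 4

Final answer: 4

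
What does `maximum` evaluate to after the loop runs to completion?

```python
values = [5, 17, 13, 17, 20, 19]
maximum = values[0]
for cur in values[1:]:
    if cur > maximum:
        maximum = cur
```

Let's trace through this code step by step.

Initialize: values = [5, 17, 13, 17, 20, 19]
Initialize: maximum = 5
Entering loop: for cur in values[1:]:
After iteration 1: cur = 17, maximum = 17
After iteration 2: cur = 13, maximum = 17
After iteration 3: cur = 17, maximum = 17
After iteration 4: cur = 20, maximum = 20
After iteration 5: cur = 19, maximum = 20
Loop ends.

Final answer: 20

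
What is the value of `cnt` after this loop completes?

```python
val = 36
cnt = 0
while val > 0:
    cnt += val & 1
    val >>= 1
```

Let's trace through this code step by step.

Initialize: val = 36
Initialize: cnt = 0
Entering loop: while val > 0:
After iteration 1: val = 18, cnt = 0
After iteration 2: val = 9, cnt = 0
After iteration 3: val = 4, cnt = 1
After iteration 4: val = 2, cnt = 1
After iteration 5: val = 1, cnt = 1
After iteration 6: val = 0, cnt = 2
Loop ends.

Final answer: 2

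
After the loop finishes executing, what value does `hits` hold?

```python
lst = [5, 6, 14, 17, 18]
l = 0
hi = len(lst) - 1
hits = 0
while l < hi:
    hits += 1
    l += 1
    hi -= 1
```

Let's trace through this code step by step.

Initialize: lst = [5, 6, 14, 17, 18]
Initialize: l = 0
Initialize: hi = 4
Initialize: hits = 0
Entering loop: while l < hi:
After iteration 1: l = 1, hi = 3, hits = 1
After iteration 2: l = 2, hi = 2, hits = 2
Loop ends.

Final answer: 2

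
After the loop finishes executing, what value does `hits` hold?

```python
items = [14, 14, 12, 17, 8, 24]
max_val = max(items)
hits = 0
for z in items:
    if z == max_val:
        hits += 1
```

Let's trace through this code step by step.

Initialize: items = [14, 14, 12, 17, 8, 24]
Initialize: max_val = 24
Initialize: hits = 0
Entering loop: for z in items:
After iteration 1: z = 14, hits = 0
After iteration 2: z = 14, hits = 0
After iteration 3: z = 12, hits = 0
After iteration 4: z = 17, hits = 0
After iteration 5: z = 8, hits = 0
After iteration 6: z = 24, hits = 1
Loop ends.

Final answer: 1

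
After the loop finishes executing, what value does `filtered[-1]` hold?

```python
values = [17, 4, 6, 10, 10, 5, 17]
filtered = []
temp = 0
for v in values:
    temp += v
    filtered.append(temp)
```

Let's trace through this code step by step.

Initialize: values = [17, 4, 6, 10, 10, 5, 17]
Initialize: filtered = []
Initialize: temp = 0
Entering loop: for v in values:
After iteration 1: v = 17, filtered = [17], temp = 17
After iteration 2: v = 4, filtered = [17, 21], temp = 21
After iteration 3: v = 6, filtered = [17, 21, 27], temp = 27
After iteration 4: v = 10, filtered = [17, 21, 27, 37], temp = 37
After iteration 5: v = 10, filtered = [17, 21, 27, 37, 47], temp = 47
After iteration 6: v = 5, filtered = [17, 21, 27, 37, 47, 52], temp = 52
After iteration 7: v = 17, filtered = [17, 21, 27, 37, 47, 52, 69], temp = 69
Loop ends.
filtered[-1] = 69

Final answer: 69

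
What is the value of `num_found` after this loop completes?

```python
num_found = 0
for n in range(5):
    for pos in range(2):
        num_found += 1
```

Let's trace through this code step by step.

Initialize: num_found = 0
Entering loop: for n in range(5):
After iteration 1: n = 0, num_found = 2
After iteration 2: n = 1, num_found = 4
After iteration 3: n = 2, num_found = 6
After iteration 4: n = 3, num_found = 8
After iteration 5: n = 4, num_found = 10
Loop ends.

Final answer: 10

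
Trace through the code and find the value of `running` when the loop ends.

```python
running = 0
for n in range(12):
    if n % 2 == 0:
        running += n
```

Let's trace through this code step by step.

Initialize: running = 0
Entering loop: for n in range(12):
After iteration 1: n = 0, running = 0
After iteration 2: n = 1, running = 0
After iteration 3: n = 2, running = 2
After iteration 4: n = 3, running = 2
After iteration 5: n = 4, running = 6
After iteration 6: n = 5, running = 6
After iteration 7: n = 6, running = 12
After iteration 8: n = 7, running = 12
After iteration 9: n = 8, running = 20
After iteration 10: n = 9, running = 20
After iteration 11: n = 10, running = 30
After iteration 12: n = 11, running = 30
Loop ends.

Final answer: 30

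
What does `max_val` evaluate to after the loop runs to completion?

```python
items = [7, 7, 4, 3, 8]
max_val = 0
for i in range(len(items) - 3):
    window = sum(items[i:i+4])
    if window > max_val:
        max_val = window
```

Let's trace through this code step by step.

Initialize: items = [7, 7, 4, 3, 8]
Initialize: max_val = 0
Entering loop: for i in range(len(items) - 3):
After iteration 1: i = 0, max_val = 21, window = 21
After iteration 2: i = 1, max_val = 22, window = 22
Loop ends.

Final answer: 22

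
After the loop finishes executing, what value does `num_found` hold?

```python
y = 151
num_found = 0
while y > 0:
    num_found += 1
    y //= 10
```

Let's trace through this code step by step.

Initialize: y = 151
Initialize: num_found = 0
Entering loop: while y > 0:
After iteration 1: y = 15, num_found = 1
After iteration 2: y = 1, num_found = 2
After iteration 3: y = 0, num_found = 3
Loop ends.

Final answer: 3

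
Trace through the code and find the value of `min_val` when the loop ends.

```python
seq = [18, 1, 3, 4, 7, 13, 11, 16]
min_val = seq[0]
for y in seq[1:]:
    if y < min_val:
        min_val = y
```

Let's trace through this code step by step.

Initialize: seq = [18, 1, 3, 4, 7, 13, 11, 16]
Initialize: min_val = 18
Entering loop: for y in seq[1:]:
After iteration 1: y = 1, min_val = 1
After iteration 2: y = 3, min_val = 1
After iteration 3: y = 4, min_val = 1
After iteration 4: y = 7, min_val = 1
After iteration 5: y = 13, min_val = 1
After iteration 6: y = 11, min_val = 1
After iteration 7: y = 16, min_val = 1
Loop ends.

Final answer: 1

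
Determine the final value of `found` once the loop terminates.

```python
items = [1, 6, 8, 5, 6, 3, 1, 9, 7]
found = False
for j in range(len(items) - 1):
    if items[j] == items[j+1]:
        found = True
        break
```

Let's trace through this code step by step.

Initialize: items = [1, 6, 8, 5, 6, 3, 1, 9, 7]
Initialize: found = False
Entering loop: for j in range(len(items) - 1):
After iteration 1: j = 0, found = False
After iteration 2: j = 1, found = False
After iteration 3: j = 2, found = False
After iteration 4: j = 3, found = False
After iteration 5: j = 4, found = False
After iteration 6: j = 5, found = False
After iteration 7: j = 6, found = False
After iteration 8: j = 7, found = False
Loop ends.

Final answer: False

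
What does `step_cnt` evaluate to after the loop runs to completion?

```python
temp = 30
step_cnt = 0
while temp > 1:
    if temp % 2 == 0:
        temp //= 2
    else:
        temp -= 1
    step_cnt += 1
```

Let's trace through this code step by step.

Initialize: temp = 30
Initialize: step_cnt = 0
Entering loop: while temp > 1:
After iteration 1: temp = 15, step_cnt = 1
After iteration 2: temp = 14, step_cnt = 2
After iteration 3: temp = 7, step_cnt = 3
After iteration 4: temp = 6, step_cnt = 4
After iteration 5: temp = 3, step_cnt = 5
After iteration 6: temp = 2, step_cnt = 6
After iteration 7: temp = 1, step_cnt = 7
Loop ends.

Final answer: 7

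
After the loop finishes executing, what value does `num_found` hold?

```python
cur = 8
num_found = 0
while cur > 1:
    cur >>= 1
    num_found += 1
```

Let's trace through this code step by step.

Initialize: cur = 8
Initialize: num_found = 0
Entering loop: while cur > 1:
After iteration 1: cur = 4, num_found = 1
After iteration 2: cur = 2, num_found = 2
After iteration 3: cur = 1, num_found = 3
Loop ends.

Final answer: 3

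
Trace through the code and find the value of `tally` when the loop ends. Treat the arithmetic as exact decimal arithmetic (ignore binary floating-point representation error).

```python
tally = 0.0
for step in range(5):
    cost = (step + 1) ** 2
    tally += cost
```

Let's trace through this code step by step.

Initialize: tally = 0.0
Entering loop: for step in range(5):
After iteration 1: step = 0, tally = 1.0, cost = 1
After iteration 2: step = 1, tally = 5.0, cost = 4
After iteration 3: step = 2, tally = 14.0, cost = 9
After iteration 4: step = 3, tally = 30.0, cost = 16
After iteration 5: step = 4, tally = 55.0, cost = 25
Loop ends.

Final answer: 55.0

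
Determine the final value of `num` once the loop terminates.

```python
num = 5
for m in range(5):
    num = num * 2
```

Let's trace through this code step by step.

Initialize: num = 5
Entering loop: for m in range(5):
After iteration 1: m = 0, num = 10
After iteration 2: m = 1, num = 20
After iteration 3: m = 2, num = 40
After iteration 4: m = 3, num = 80
After iteration 5: m = 4, num = 160
Loop ends.

Final answer: 160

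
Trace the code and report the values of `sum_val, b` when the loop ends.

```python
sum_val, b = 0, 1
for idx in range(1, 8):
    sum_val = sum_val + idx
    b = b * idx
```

Let's trace through this code step by step.

Initialize: sum_val = 0
Initialize: b = 1
Entering loop: for idx in range(1, 8):
After iteration 1: idx = 1, sum_val = 1, b = 1
After iteration 2: idx = 2, sum_val = 3, b = 2
After iteration 3: idx = 3, sum_val = 6, b = 6
After iteration 4: idx = 4, sum_val = 10, b = 24
After iteration 5: idx = 5, sum_val = 15, b = 120
After iteration 6: idx = 6, sum_val = 21, b = 720
After iteration 7: idx = 7, sum_val = 28, b = 5040
Loop ends.

Final answer: 28, 5040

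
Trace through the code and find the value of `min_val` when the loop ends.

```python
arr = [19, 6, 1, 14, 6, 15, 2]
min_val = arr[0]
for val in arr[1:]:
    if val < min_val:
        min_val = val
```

Let's trace through this code step by step.

Initialize: arr = [19, 6, 1, 14, 6, 15, 2]
Initialize: min_val = 19
Entering loop: for val in arr[1:]:
After iteration 1: val = 6, min_val = 6
After iteration 2: val = 1, min_val = 1
After iteration 3: val = 14, min_val = 1
After iteration 4: val = 6, min_val = 1
After iteration 5: val = 15, min_val = 1
After iteration 6: val = 2, min_val = 1
Loop ends.

Final answer: 1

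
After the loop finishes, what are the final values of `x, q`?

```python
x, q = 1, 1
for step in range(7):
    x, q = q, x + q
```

Let's trace through this code step by step.

Initialize: x = 1
Initialize: q = 1
Entering loop: for step in range(7):
After iteration 1: step = 0, x = 1, q = 2
After iteration 2: step = 1, x = 2, q = 3
After iteration 3: step = 2, x = 3, q = 5
After iteration 4: step = 3, x = 5, q = 8
After iteration 5: step = 4, x = 8, q = 13
After iteration 6: step = 5, x = 13, q = 21
After iteration 7: step = 6, x = 21, q = 34
Loop ends.

Final answer: 21, 34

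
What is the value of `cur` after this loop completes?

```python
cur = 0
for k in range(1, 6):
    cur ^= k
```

Let's trace through this code step by step.

Initialize: cur = 0
Entering loop: for k in range(1, 6):
After iteration 1: k = 1, cur = 1
After iteration 2: k = 2, cur = 3
After iteration 3: k = 3, cur = 0
After iteration 4: k = 4, cur = 4
After iteration 5: k = 5, cur = 1
Loop ends.

Final answer: 1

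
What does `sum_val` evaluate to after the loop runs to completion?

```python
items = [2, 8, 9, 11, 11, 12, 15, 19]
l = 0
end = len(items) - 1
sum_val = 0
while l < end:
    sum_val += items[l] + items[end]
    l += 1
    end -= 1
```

Let's trace through this code step by step.

Initialize: items = [2, 8, 9, 11, 11, 12, 15, 19]
Initialize: l = 0
Initialize: end = 7
Initialize: sum_val = 0
Entering loop: while l < end:
After iteration 1: l = 1, end = 6, sum_val = 21
After iteration 2: l = 2, end = 5, sum_val = 44
After iteration 3: l = 3, end = 4, sum_val = 65
After iteration 4: l = 4, end = 3, sum_val = 87
Loop ends.

Final answer: 87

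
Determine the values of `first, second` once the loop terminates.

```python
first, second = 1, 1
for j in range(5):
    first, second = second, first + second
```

Let's trace through this code step by step.

Initialize: first = 1
Initialize: second = 1
Entering loop: for j in range(5):
After iteration 1: j = 0, first = 1, second = 2
After iteration 2: j = 1, first = 2, second = 3
After iteration 3: j = 2, first = 3, second = 5
After iteration 4: j = 3, first = 5, second = 8
After iteration 5: j = 4, first = 8, second = 13
Loop ends.

Final answer: 8, 13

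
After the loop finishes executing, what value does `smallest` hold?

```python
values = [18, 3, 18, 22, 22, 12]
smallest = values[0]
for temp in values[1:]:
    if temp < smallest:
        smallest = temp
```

Let's trace through this code step by step.

Initialize: values = [18, 3, 18, 22, 22, 12]
Initialize: smallest = 18
Entering loop: for temp in values[1:]:
After iteration 1: temp = 3, smallest = 3
After iteration 2: temp = 18, smallest = 3
After iteration 3: temp = 22, smallest = 3
After iteration 4: temp = 22, smallest = 3
After iteration 5: temp = 12, smallest = 3
Loop ends.

Final answer: 3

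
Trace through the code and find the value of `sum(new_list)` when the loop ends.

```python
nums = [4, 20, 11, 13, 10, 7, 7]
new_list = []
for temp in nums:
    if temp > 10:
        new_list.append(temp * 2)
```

Let's trace through this code step by step.

Initialize: nums = [4, 20, 11, 13, 10, 7, 7]
Initialize: new_list = []
Entering loop: for temp in nums:
After iteration 1: temp = 4, new_list = []
After iteration 2: temp = 20, new_list = [40]
After iteration 3: temp = 11, new_list = [40, 22]
After iteration 4: temp = 13, new_list = [40, 22, 26]
After iteration 5: temp = 10, new_list = [40, 22, 26]
After iteration 6: temp = 7, new_list = [40, 22, 26]
After iteration 7: temp = 7, new_list = [40, 22, 26]
Loop ends.
sum(new_list) = 88

Final answer: 88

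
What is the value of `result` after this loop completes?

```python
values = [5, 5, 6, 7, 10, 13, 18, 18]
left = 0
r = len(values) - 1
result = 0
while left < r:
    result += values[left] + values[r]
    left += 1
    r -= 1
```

Let's trace through this code step by step.

Initialize: values = [5, 5, 6, 7, 10, 13, 18, 18]
Initialize: left = 0
Initialize: r = 7
Initialize: result = 0
Entering loop: while left < r:
After iteration 1: left = 1, r = 6, result = 23
After iteration 2: left = 2, r = 5, result = 46
After iteration 3: left = 3, r = 4, result = 65
After iteration 4: left = 4, r = 3, result = 82
Loop ends.

Final answer: 82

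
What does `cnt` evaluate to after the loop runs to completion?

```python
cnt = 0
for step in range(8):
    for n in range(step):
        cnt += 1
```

Let's trace through this code step by step.

Initialize: cnt = 0
Entering loop: for step in range(8):
After iteration 1: step = 0, cnt = 0
After iteration 2: step = 1, cnt = 1, n = 0
After iteration 3: step = 2, cnt = 3, n = 1
After iteration 4: step = 3, cnt = 6, n = 2
After iteration 5: step = 4, cnt = 10, n = 3
After iteration 6: step = 5, cnt = 15, n = 4
After iteration 7: step = 6, cnt = 21, n = 5
After iteration 8: step = 7, cnt = 28, n = 6
Loop ends.

Final answer: 28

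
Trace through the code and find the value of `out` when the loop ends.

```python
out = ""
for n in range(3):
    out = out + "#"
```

Let's trace through this code step by step.

Initialize: out = ''
Entering loop: for n in range(3):
After iteration 1: n = 0, out = '#'
After iteration 2: n = 1, out = '##'
After iteration 3: n = 2, out = '###'
Loop ends.

Final answer: '###'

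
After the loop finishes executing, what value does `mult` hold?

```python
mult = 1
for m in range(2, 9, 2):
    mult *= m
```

Let's trace through this code step by step.

Initialize: mult = 1
Entering loop: for m in range(2, 9, 2):
After iteration 1: m = 2, mult = 2
After iteration 2: m = 4, mult = 8
After iteration 3: m = 6, mult = 48
After iteration 4: m = 8, mult = 384
Loop ends.

Final answer: 384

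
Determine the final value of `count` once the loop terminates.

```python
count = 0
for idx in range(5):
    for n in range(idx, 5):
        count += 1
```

Let's trace through this code step by step.

Initialize: count = 0
Entering loop: for idx in range(5):
After iteration 1: idx = 0, count = 5
After iteration 2: idx = 1, count = 9
After iteration 3: idx = 2, count = 12
After iteration 4: idx = 3, count = 14
After iteration 5: idx = 4, count = 15
Loop ends.

Final answer: 15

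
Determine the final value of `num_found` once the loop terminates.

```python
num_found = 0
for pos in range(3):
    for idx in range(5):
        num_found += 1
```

Let's trace through this code step by step.

Initialize: num_found = 0
Entering loop: for pos in range(3):
After iteration 1: pos = 0, num_found = 5
After iteration 2: pos = 1, num_found = 10
After iteration 3: pos = 2, num_found = 15
Loop ends.

Final answer: 15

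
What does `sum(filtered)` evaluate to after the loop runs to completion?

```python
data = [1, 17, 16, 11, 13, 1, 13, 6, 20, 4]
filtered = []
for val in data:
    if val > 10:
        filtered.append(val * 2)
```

Let's trace through this code step by step.

Initialize: data = [1, 17, 16, 11, 13, 1, 13, 6, 20, 4]
Initialize: filtered = []
Entering loop: for val in data:
After iteration 1: val = 1, filtered = []
After iteration 2: val = 17, filtered = [34]
After iteration 3: val = 16, filtered = [34, 32]
After iteration 4: val = 11, filtered = [34, 32, 22]
After iteration 5: val = 13, filtered = [34, 32, 22, 26]
After iteration 6: val = 1, filtered = [34, 32, 22, 26]
After iteration 7: val = 13, filtered = [34, 32, 22, 26, 26]
After iteration 8: val = 6, filtered = [34, 32, 22, 26, 26]
After iteration 9: val = 20, filtered = [34, 32, 22, 26, 26, 40]
After iteration 10: val = 4, filtered = [34, 32, 22, 26, 26, 40]
Loop ends.
sum(filtered) = 180

Final answer: 180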